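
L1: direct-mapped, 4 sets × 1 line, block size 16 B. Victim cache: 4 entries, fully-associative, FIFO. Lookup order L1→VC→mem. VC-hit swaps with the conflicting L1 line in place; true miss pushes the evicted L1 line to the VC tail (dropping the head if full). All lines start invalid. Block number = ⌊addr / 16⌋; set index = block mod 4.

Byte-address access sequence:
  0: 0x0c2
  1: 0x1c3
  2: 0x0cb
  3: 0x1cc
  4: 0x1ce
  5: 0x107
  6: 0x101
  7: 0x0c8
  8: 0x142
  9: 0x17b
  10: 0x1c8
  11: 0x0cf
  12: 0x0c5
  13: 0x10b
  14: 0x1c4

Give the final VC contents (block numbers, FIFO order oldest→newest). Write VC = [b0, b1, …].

VC = [12, 20, 16]

0: 0xc2 (blk 12, set 0) → MISS  vc=[]
1: 0x1c3 (blk 28, set 0) → MISS  vc=[12]
2: 0xcb (blk 12, set 0) → VC-HIT  vc=[28]
3: 0x1cc (blk 28, set 0) → VC-HIT  vc=[12]
4: 0x1ce (blk 28, set 0) → L1-HIT  vc=[12]
5: 0x107 (blk 16, set 0) → MISS  vc=[12, 28]
6: 0x101 (blk 16, set 0) → L1-HIT  vc=[12, 28]
7: 0xc8 (blk 12, set 0) → VC-HIT  vc=[16, 28]
8: 0x142 (blk 20, set 0) → MISS  vc=[16, 28, 12]
9: 0x17b (blk 23, set 3) → MISS  vc=[16, 28, 12]
10: 0x1c8 (blk 28, set 0) → VC-HIT  vc=[16, 20, 12]
11: 0xcf (blk 12, set 0) → VC-HIT  vc=[16, 20, 28]
12: 0xc5 (blk 12, set 0) → L1-HIT  vc=[16, 20, 28]
13: 0x10b (blk 16, set 0) → VC-HIT  vc=[12, 20, 28]
14: 0x1c4 (blk 28, set 0) → VC-HIT  vc=[12, 20, 16]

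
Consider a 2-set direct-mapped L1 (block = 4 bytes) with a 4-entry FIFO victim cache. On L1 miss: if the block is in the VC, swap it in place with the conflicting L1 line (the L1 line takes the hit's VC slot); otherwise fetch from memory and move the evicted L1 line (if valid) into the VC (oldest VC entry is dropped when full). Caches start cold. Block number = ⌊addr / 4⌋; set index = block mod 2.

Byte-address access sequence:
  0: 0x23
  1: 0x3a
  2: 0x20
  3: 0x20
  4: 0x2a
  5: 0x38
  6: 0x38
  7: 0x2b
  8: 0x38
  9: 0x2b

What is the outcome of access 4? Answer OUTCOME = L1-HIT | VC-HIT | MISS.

#0 0x23→b8/s0 MISS; vc=[]
#1 0x3a→b14/s0 MISS; vc=[8]
#2 0x20→b8/s0 VC-HIT; vc=[14]
#3 0x20→b8/s0 L1-HIT; vc=[14]
#4 0x2a→b10/s0 MISS; vc=[14,8]
#5 0x38→b14/s0 VC-HIT; vc=[10,8]
#6 0x38→b14/s0 L1-HIT; vc=[10,8]
#7 0x2b→b10/s0 VC-HIT; vc=[14,8]
#8 0x38→b14/s0 VC-HIT; vc=[10,8]
#9 0x2b→b10/s0 VC-HIT; vc=[14,8]

OUTCOME = MISS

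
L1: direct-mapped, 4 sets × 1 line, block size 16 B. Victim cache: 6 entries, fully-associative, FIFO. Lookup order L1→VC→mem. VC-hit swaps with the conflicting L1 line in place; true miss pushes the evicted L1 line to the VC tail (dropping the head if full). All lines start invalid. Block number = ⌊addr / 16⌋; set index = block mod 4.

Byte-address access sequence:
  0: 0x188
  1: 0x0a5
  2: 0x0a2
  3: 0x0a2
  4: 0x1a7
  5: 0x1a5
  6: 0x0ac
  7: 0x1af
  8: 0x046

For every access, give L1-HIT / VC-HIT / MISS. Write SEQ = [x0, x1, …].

  [0] addr=0x188 blk=24 s=0: MISS | VC []
  [1] addr=0xa5 blk=10 s=2: MISS | VC []
  [2] addr=0xa2 blk=10 s=2: L1-HIT | VC []
  [3] addr=0xa2 blk=10 s=2: L1-HIT | VC []
  [4] addr=0x1a7 blk=26 s=2: MISS | VC [10]
  [5] addr=0x1a5 blk=26 s=2: L1-HIT | VC [10]
  [6] addr=0xac blk=10 s=2: VC-HIT | VC [26]
  [7] addr=0x1af blk=26 s=2: VC-HIT | VC [10]
  [8] addr=0x46 blk=4 s=0: MISS | VC [10, 24]

SEQ = [MISS, MISS, L1-HIT, L1-HIT, MISS, L1-HIT, VC-HIT, VC-HIT, MISS]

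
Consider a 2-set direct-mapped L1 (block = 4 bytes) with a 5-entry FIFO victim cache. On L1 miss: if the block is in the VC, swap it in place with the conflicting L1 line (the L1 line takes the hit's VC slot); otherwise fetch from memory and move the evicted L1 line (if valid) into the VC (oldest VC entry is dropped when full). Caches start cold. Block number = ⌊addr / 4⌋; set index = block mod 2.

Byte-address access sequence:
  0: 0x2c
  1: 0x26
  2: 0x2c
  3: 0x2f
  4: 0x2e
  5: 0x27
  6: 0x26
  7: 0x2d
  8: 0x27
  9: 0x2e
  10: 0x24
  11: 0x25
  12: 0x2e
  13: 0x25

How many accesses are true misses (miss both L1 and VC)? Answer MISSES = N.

0: 0x2c (blk 11, set 1) → MISS  vc=[]
1: 0x26 (blk 9, set 1) → MISS  vc=[11]
2: 0x2c (blk 11, set 1) → VC-HIT  vc=[9]
3: 0x2f (blk 11, set 1) → L1-HIT  vc=[9]
4: 0x2e (blk 11, set 1) → L1-HIT  vc=[9]
5: 0x27 (blk 9, set 1) → VC-HIT  vc=[11]
6: 0x26 (blk 9, set 1) → L1-HIT  vc=[11]
7: 0x2d (blk 11, set 1) → VC-HIT  vc=[9]
8: 0x27 (blk 9, set 1) → VC-HIT  vc=[11]
9: 0x2e (blk 11, set 1) → VC-HIT  vc=[9]
10: 0x24 (blk 9, set 1) → VC-HIT  vc=[11]
11: 0x25 (blk 9, set 1) → L1-HIT  vc=[11]
12: 0x2e (blk 11, set 1) → VC-HIT  vc=[9]
13: 0x25 (blk 9, set 1) → VC-HIT  vc=[11]

MISSES = 2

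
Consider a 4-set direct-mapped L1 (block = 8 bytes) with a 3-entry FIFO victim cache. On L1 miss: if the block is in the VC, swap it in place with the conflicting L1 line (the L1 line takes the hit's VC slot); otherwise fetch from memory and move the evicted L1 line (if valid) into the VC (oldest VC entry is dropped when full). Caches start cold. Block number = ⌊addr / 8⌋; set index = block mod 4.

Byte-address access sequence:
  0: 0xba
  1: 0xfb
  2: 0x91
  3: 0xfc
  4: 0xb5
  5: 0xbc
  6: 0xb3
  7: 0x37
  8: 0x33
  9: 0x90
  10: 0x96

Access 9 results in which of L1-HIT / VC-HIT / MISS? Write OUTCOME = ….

OUTCOME = VC-HIT

#0 0xba→b23/s3 MISS; vc=[]
#1 0xfb→b31/s3 MISS; vc=[23]
#2 0x91→b18/s2 MISS; vc=[23]
#3 0xfc→b31/s3 L1-HIT; vc=[23]
#4 0xb5→b22/s2 MISS; vc=[23,18]
#5 0xbc→b23/s3 VC-HIT; vc=[31,18]
#6 0xb3→b22/s2 L1-HIT; vc=[31,18]
#7 0x37→b6/s2 MISS; vc=[31,18,22]
#8 0x33→b6/s2 L1-HIT; vc=[31,18,22]
#9 0x90→b18/s2 VC-HIT; vc=[31,6,22]
#10 0x96→b18/s2 L1-HIT; vc=[31,6,22]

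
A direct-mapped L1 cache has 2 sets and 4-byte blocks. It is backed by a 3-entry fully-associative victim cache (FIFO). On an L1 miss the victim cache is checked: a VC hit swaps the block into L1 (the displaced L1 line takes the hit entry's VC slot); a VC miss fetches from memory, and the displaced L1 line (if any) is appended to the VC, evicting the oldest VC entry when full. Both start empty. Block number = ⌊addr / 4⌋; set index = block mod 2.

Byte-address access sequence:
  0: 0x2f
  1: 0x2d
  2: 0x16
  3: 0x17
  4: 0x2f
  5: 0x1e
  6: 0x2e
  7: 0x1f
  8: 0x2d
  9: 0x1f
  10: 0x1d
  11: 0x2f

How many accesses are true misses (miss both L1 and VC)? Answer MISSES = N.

MISSES = 3

  [0] addr=0x2f blk=11 s=1: MISS | VC []
  [1] addr=0x2d blk=11 s=1: L1-HIT | VC []
  [2] addr=0x16 blk=5 s=1: MISS | VC [11]
  [3] addr=0x17 blk=5 s=1: L1-HIT | VC [11]
  [4] addr=0x2f blk=11 s=1: VC-HIT | VC [5]
  [5] addr=0x1e blk=7 s=1: MISS | VC [5, 11]
  [6] addr=0x2e blk=11 s=1: VC-HIT | VC [5, 7]
  [7] addr=0x1f blk=7 s=1: VC-HIT | VC [5, 11]
  [8] addr=0x2d blk=11 s=1: VC-HIT | VC [5, 7]
  [9] addr=0x1f blk=7 s=1: VC-HIT | VC [5, 11]
  [10] addr=0x1d blk=7 s=1: L1-HIT | VC [5, 11]
  [11] addr=0x2f blk=11 s=1: VC-HIT | VC [5, 7]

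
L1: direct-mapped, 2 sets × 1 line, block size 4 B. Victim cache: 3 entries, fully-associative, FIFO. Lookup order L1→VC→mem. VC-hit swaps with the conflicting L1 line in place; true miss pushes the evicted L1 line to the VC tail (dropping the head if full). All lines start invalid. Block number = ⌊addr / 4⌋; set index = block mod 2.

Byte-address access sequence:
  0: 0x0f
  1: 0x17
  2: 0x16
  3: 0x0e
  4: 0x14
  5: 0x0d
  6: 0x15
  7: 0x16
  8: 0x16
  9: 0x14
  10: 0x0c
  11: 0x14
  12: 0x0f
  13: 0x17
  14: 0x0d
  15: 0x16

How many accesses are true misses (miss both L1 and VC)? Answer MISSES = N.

MISSES = 2

#0 0xf→b3/s1 MISS; vc=[]
#1 0x17→b5/s1 MISS; vc=[3]
#2 0x16→b5/s1 L1-HIT; vc=[3]
#3 0xe→b3/s1 VC-HIT; vc=[5]
#4 0x14→b5/s1 VC-HIT; vc=[3]
#5 0xd→b3/s1 VC-HIT; vc=[5]
#6 0x15→b5/s1 VC-HIT; vc=[3]
#7 0x16→b5/s1 L1-HIT; vc=[3]
#8 0x16→b5/s1 L1-HIT; vc=[3]
#9 0x14→b5/s1 L1-HIT; vc=[3]
#10 0xc→b3/s1 VC-HIT; vc=[5]
#11 0x14→b5/s1 VC-HIT; vc=[3]
#12 0xf→b3/s1 VC-HIT; vc=[5]
#13 0x17→b5/s1 VC-HIT; vc=[3]
#14 0xd→b3/s1 VC-HIT; vc=[5]
#15 0x16→b5/s1 VC-HIT; vc=[3]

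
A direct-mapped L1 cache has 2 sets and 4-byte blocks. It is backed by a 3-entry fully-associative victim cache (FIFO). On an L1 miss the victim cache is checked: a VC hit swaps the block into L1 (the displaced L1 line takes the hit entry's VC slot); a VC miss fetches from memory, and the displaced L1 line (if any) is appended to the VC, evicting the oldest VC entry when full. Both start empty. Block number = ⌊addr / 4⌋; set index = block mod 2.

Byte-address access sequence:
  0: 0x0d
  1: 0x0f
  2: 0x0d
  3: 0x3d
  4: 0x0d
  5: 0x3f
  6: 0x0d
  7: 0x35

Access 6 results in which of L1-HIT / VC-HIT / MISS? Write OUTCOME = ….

OUTCOME = VC-HIT

#0 0xd→b3/s1 MISS; vc=[]
#1 0xf→b3/s1 L1-HIT; vc=[]
#2 0xd→b3/s1 L1-HIT; vc=[]
#3 0x3d→b15/s1 MISS; vc=[3]
#4 0xd→b3/s1 VC-HIT; vc=[15]
#5 0x3f→b15/s1 VC-HIT; vc=[3]
#6 0xd→b3/s1 VC-HIT; vc=[15]
#7 0x35→b13/s1 MISS; vc=[15,3]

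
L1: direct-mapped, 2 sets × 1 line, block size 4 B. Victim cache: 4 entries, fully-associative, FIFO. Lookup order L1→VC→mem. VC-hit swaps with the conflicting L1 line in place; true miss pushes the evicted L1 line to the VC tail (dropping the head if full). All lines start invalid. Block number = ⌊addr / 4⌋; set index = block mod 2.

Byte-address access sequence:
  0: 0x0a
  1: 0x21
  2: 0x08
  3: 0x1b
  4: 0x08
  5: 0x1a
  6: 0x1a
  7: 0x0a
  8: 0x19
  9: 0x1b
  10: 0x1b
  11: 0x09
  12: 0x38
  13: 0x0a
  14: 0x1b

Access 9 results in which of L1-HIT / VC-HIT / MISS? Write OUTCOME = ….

  [0] addr=0xa blk=2 s=0: MISS | VC []
  [1] addr=0x21 blk=8 s=0: MISS | VC [2]
  [2] addr=0x8 blk=2 s=0: VC-HIT | VC [8]
  [3] addr=0x1b blk=6 s=0: MISS | VC [8, 2]
  [4] addr=0x8 blk=2 s=0: VC-HIT | VC [8, 6]
  [5] addr=0x1a blk=6 s=0: VC-HIT | VC [8, 2]
  [6] addr=0x1a blk=6 s=0: L1-HIT | VC [8, 2]
  [7] addr=0xa blk=2 s=0: VC-HIT | VC [8, 6]
  [8] addr=0x19 blk=6 s=0: VC-HIT | VC [8, 2]
  [9] addr=0x1b blk=6 s=0: L1-HIT | VC [8, 2]
  [10] addr=0x1b blk=6 s=0: L1-HIT | VC [8, 2]
  [11] addr=0x9 blk=2 s=0: VC-HIT | VC [8, 6]
  [12] addr=0x38 blk=14 s=0: MISS | VC [8, 6, 2]
  [13] addr=0xa blk=2 s=0: VC-HIT | VC [8, 6, 14]
  [14] addr=0x1b blk=6 s=0: VC-HIT | VC [8, 2, 14]

OUTCOME = L1-HIT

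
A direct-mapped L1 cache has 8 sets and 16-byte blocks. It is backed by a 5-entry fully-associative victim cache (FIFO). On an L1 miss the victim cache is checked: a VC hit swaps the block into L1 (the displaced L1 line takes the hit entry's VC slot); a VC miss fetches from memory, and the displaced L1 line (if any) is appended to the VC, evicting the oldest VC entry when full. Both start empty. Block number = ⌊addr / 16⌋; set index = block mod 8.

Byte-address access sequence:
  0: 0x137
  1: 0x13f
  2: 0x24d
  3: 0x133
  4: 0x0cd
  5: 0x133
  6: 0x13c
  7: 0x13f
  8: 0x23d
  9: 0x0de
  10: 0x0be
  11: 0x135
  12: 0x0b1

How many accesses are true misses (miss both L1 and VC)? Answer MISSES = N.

MISSES = 6

  [0] addr=0x137 blk=19 s=3: MISS | VC []
  [1] addr=0x13f blk=19 s=3: L1-HIT | VC []
  [2] addr=0x24d blk=36 s=4: MISS | VC []
  [3] addr=0x133 blk=19 s=3: L1-HIT | VC []
  [4] addr=0xcd blk=12 s=4: MISS | VC [36]
  [5] addr=0x133 blk=19 s=3: L1-HIT | VC [36]
  [6] addr=0x13c blk=19 s=3: L1-HIT | VC [36]
  [7] addr=0x13f blk=19 s=3: L1-HIT | VC [36]
  [8] addr=0x23d blk=35 s=3: MISS | VC [36, 19]
  [9] addr=0xde blk=13 s=5: MISS | VC [36, 19]
  [10] addr=0xbe blk=11 s=3: MISS | VC [36, 19, 35]
  [11] addr=0x135 blk=19 s=3: VC-HIT | VC [36, 11, 35]
  [12] addr=0xb1 blk=11 s=3: VC-HIT | VC [36, 19, 35]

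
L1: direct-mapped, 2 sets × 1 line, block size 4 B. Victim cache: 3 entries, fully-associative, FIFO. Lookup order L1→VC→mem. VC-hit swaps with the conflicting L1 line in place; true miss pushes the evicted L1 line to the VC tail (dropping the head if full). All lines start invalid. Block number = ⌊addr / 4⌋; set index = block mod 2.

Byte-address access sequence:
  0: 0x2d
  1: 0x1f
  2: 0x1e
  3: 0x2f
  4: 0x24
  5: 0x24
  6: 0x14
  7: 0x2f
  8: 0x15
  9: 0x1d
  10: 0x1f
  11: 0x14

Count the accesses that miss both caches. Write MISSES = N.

MISSES = 4

#0 0x2d→b11/s1 MISS; vc=[]
#1 0x1f→b7/s1 MISS; vc=[11]
#2 0x1e→b7/s1 L1-HIT; vc=[11]
#3 0x2f→b11/s1 VC-HIT; vc=[7]
#4 0x24→b9/s1 MISS; vc=[7,11]
#5 0x24→b9/s1 L1-HIT; vc=[7,11]
#6 0x14→b5/s1 MISS; vc=[7,11,9]
#7 0x2f→b11/s1 VC-HIT; vc=[7,5,9]
#8 0x15→b5/s1 VC-HIT; vc=[7,11,9]
#9 0x1d→b7/s1 VC-HIT; vc=[5,11,9]
#10 0x1f→b7/s1 L1-HIT; vc=[5,11,9]
#11 0x14→b5/s1 VC-HIT; vc=[7,11,9]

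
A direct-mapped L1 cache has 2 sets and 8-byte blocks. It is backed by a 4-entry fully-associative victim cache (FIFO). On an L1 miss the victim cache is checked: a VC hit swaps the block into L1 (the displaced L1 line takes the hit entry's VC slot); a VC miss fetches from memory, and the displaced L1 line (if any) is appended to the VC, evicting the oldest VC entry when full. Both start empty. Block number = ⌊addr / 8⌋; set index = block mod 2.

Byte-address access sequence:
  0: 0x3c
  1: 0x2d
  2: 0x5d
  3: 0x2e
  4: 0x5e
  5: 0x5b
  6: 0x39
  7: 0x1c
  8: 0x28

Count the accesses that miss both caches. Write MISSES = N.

0: 0x3c (blk 7, set 1) → MISS  vc=[]
1: 0x2d (blk 5, set 1) → MISS  vc=[7]
2: 0x5d (blk 11, set 1) → MISS  vc=[7, 5]
3: 0x2e (blk 5, set 1) → VC-HIT  vc=[7, 11]
4: 0x5e (blk 11, set 1) → VC-HIT  vc=[7, 5]
5: 0x5b (blk 11, set 1) → L1-HIT  vc=[7, 5]
6: 0x39 (blk 7, set 1) → VC-HIT  vc=[11, 5]
7: 0x1c (blk 3, set 1) → MISS  vc=[11, 5, 7]
8: 0x28 (blk 5, set 1) → VC-HIT  vc=[11, 3, 7]

MISSES = 4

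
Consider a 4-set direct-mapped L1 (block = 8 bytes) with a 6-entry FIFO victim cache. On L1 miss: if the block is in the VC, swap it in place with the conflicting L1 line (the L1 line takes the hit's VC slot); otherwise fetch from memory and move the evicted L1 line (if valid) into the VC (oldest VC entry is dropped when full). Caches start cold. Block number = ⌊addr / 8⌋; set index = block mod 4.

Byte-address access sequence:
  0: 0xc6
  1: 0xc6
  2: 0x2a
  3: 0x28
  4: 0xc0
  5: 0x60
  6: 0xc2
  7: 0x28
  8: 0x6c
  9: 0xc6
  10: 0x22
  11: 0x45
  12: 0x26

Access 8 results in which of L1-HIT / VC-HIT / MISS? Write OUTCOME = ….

0: 0xc6 (blk 24, set 0) → MISS  vc=[]
1: 0xc6 (blk 24, set 0) → L1-HIT  vc=[]
2: 0x2a (blk 5, set 1) → MISS  vc=[]
3: 0x28 (blk 5, set 1) → L1-HIT  vc=[]
4: 0xc0 (blk 24, set 0) → L1-HIT  vc=[]
5: 0x60 (blk 12, set 0) → MISS  vc=[24]
6: 0xc2 (blk 24, set 0) → VC-HIT  vc=[12]
7: 0x28 (blk 5, set 1) → L1-HIT  vc=[12]
8: 0x6c (blk 13, set 1) → MISS  vc=[12, 5]
9: 0xc6 (blk 24, set 0) → L1-HIT  vc=[12, 5]
10: 0x22 (blk 4, set 0) → MISS  vc=[12, 5, 24]
11: 0x45 (blk 8, set 0) → MISS  vc=[12, 5, 24, 4]
12: 0x26 (blk 4, set 0) → VC-HIT  vc=[12, 5, 24, 8]

OUTCOME = MISS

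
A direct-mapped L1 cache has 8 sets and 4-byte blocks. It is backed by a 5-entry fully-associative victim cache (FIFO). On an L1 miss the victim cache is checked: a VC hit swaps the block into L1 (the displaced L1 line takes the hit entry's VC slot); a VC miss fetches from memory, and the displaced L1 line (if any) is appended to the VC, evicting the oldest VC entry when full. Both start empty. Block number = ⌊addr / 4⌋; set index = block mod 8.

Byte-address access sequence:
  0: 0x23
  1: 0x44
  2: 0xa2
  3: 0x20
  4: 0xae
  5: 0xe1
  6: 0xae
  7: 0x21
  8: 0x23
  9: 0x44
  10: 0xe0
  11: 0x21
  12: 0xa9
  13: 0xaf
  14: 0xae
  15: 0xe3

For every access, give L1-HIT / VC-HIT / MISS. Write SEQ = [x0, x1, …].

  [0] addr=0x23 blk=8 s=0: MISS | VC []
  [1] addr=0x44 blk=17 s=1: MISS | VC []
  [2] addr=0xa2 blk=40 s=0: MISS | VC [8]
  [3] addr=0x20 blk=8 s=0: VC-HIT | VC [40]
  [4] addr=0xae blk=43 s=3: MISS | VC [40]
  [5] addr=0xe1 blk=56 s=0: MISS | VC [40, 8]
  [6] addr=0xae blk=43 s=3: L1-HIT | VC [40, 8]
  [7] addr=0x21 blk=8 s=0: VC-HIT | VC [40, 56]
  [8] addr=0x23 blk=8 s=0: L1-HIT | VC [40, 56]
  [9] addr=0x44 blk=17 s=1: L1-HIT | VC [40, 56]
  [10] addr=0xe0 blk=56 s=0: VC-HIT | VC [40, 8]
  [11] addr=0x21 blk=8 s=0: VC-HIT | VC [40, 56]
  [12] addr=0xa9 blk=42 s=2: MISS | VC [40, 56]
  [13] addr=0xaf blk=43 s=3: L1-HIT | VC [40, 56]
  [14] addr=0xae blk=43 s=3: L1-HIT | VC [40, 56]
  [15] addr=0xe3 blk=56 s=0: VC-HIT | VC [40, 8]

SEQ = [MISS, MISS, MISS, VC-HIT, MISS, MISS, L1-HIT, VC-HIT, L1-HIT, L1-HIT, VC-HIT, VC-HIT, MISS, L1-HIT, L1-HIT, VC-HIT]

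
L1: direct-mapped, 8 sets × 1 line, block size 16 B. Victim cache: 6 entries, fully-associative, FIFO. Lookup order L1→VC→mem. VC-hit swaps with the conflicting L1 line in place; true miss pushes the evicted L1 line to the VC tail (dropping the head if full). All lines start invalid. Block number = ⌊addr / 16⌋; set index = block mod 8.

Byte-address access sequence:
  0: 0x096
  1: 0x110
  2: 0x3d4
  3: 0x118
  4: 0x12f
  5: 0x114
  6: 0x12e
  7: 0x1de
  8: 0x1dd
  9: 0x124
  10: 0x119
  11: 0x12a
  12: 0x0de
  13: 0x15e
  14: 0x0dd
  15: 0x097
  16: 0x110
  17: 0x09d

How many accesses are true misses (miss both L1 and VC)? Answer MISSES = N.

MISSES = 7

#0 0x96→b9/s1 MISS; vc=[]
#1 0x110→b17/s1 MISS; vc=[9]
#2 0x3d4→b61/s5 MISS; vc=[9]
#3 0x118→b17/s1 L1-HIT; vc=[9]
#4 0x12f→b18/s2 MISS; vc=[9]
#5 0x114→b17/s1 L1-HIT; vc=[9]
#6 0x12e→b18/s2 L1-HIT; vc=[9]
#7 0x1de→b29/s5 MISS; vc=[9,61]
#8 0x1dd→b29/s5 L1-HIT; vc=[9,61]
#9 0x124→b18/s2 L1-HIT; vc=[9,61]
#10 0x119→b17/s1 L1-HIT; vc=[9,61]
#11 0x12a→b18/s2 L1-HIT; vc=[9,61]
#12 0xde→b13/s5 MISS; vc=[9,61,29]
#13 0x15e→b21/s5 MISS; vc=[9,61,29,13]
#14 0xdd→b13/s5 VC-HIT; vc=[9,61,29,21]
#15 0x97→b9/s1 VC-HIT; vc=[17,61,29,21]
#16 0x110→b17/s1 VC-HIT; vc=[9,61,29,21]
#17 0x9d→b9/s1 VC-HIT; vc=[17,61,29,21]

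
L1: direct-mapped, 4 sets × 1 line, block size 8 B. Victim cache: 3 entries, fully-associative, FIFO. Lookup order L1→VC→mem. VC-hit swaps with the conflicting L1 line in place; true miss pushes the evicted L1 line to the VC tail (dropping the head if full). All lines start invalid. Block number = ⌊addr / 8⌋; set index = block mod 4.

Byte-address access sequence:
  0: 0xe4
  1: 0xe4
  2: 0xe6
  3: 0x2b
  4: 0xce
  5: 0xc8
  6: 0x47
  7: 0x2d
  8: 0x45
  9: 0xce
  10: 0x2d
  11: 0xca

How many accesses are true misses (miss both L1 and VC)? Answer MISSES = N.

MISSES = 4

0: 0xe4 (blk 28, set 0) → MISS  vc=[]
1: 0xe4 (blk 28, set 0) → L1-HIT  vc=[]
2: 0xe6 (blk 28, set 0) → L1-HIT  vc=[]
3: 0x2b (blk 5, set 1) → MISS  vc=[]
4: 0xce (blk 25, set 1) → MISS  vc=[5]
5: 0xc8 (blk 25, set 1) → L1-HIT  vc=[5]
6: 0x47 (blk 8, set 0) → MISS  vc=[5, 28]
7: 0x2d (blk 5, set 1) → VC-HIT  vc=[25, 28]
8: 0x45 (blk 8, set 0) → L1-HIT  vc=[25, 28]
9: 0xce (blk 25, set 1) → VC-HIT  vc=[5, 28]
10: 0x2d (blk 5, set 1) → VC-HIT  vc=[25, 28]
11: 0xca (blk 25, set 1) → VC-HIT  vc=[5, 28]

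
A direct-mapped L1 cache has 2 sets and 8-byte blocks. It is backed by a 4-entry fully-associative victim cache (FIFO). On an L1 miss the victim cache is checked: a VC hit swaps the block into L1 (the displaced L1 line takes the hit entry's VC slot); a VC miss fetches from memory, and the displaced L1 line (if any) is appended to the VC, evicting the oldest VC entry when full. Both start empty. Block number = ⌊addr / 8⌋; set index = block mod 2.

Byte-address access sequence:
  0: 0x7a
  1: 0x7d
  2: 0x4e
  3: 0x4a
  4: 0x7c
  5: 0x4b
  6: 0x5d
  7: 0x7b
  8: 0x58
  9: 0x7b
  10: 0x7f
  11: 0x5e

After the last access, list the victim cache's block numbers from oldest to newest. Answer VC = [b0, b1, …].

#0 0x7a→b15/s1 MISS; vc=[]
#1 0x7d→b15/s1 L1-HIT; vc=[]
#2 0x4e→b9/s1 MISS; vc=[15]
#3 0x4a→b9/s1 L1-HIT; vc=[15]
#4 0x7c→b15/s1 VC-HIT; vc=[9]
#5 0x4b→b9/s1 VC-HIT; vc=[15]
#6 0x5d→b11/s1 MISS; vc=[15,9]
#7 0x7b→b15/s1 VC-HIT; vc=[11,9]
#8 0x58→b11/s1 VC-HIT; vc=[15,9]
#9 0x7b→b15/s1 VC-HIT; vc=[11,9]
#10 0x7f→b15/s1 L1-HIT; vc=[11,9]
#11 0x5e→b11/s1 VC-HIT; vc=[15,9]

VC = [15, 9]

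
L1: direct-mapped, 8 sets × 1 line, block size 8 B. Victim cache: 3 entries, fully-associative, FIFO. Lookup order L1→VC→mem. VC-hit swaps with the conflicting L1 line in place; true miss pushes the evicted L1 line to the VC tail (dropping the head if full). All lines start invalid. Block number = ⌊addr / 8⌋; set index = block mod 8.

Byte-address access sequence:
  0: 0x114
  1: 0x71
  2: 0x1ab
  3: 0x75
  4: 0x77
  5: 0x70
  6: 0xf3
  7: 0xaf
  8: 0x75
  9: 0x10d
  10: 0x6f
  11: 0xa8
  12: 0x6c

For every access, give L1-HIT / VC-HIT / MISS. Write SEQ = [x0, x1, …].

SEQ = [MISS, MISS, MISS, L1-HIT, L1-HIT, L1-HIT, MISS, MISS, VC-HIT, MISS, MISS, VC-HIT, VC-HIT]

0: 0x114 (blk 34, set 2) → MISS  vc=[]
1: 0x71 (blk 14, set 6) → MISS  vc=[]
2: 0x1ab (blk 53, set 5) → MISS  vc=[]
3: 0x75 (blk 14, set 6) → L1-HIT  vc=[]
4: 0x77 (blk 14, set 6) → L1-HIT  vc=[]
5: 0x70 (blk 14, set 6) → L1-HIT  vc=[]
6: 0xf3 (blk 30, set 6) → MISS  vc=[14]
7: 0xaf (blk 21, set 5) → MISS  vc=[14, 53]
8: 0x75 (blk 14, set 6) → VC-HIT  vc=[30, 53]
9: 0x10d (blk 33, set 1) → MISS  vc=[30, 53]
10: 0x6f (blk 13, set 5) → MISS  vc=[30, 53, 21]
11: 0xa8 (blk 21, set 5) → VC-HIT  vc=[30, 53, 13]
12: 0x6c (blk 13, set 5) → VC-HIT  vc=[30, 53, 21]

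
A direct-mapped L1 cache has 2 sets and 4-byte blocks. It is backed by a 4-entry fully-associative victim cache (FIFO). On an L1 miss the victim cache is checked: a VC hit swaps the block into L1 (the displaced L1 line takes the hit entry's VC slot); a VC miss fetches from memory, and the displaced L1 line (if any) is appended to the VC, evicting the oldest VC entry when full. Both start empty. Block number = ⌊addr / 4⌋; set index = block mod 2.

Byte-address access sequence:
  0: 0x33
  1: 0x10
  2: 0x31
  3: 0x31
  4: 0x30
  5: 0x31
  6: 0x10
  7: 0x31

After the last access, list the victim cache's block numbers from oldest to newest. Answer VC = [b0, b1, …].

#0 0x33→b12/s0 MISS; vc=[]
#1 0x10→b4/s0 MISS; vc=[12]
#2 0x31→b12/s0 VC-HIT; vc=[4]
#3 0x31→b12/s0 L1-HIT; vc=[4]
#4 0x30→b12/s0 L1-HIT; vc=[4]
#5 0x31→b12/s0 L1-HIT; vc=[4]
#6 0x10→b4/s0 VC-HIT; vc=[12]
#7 0x31→b12/s0 VC-HIT; vc=[4]

VC = [4]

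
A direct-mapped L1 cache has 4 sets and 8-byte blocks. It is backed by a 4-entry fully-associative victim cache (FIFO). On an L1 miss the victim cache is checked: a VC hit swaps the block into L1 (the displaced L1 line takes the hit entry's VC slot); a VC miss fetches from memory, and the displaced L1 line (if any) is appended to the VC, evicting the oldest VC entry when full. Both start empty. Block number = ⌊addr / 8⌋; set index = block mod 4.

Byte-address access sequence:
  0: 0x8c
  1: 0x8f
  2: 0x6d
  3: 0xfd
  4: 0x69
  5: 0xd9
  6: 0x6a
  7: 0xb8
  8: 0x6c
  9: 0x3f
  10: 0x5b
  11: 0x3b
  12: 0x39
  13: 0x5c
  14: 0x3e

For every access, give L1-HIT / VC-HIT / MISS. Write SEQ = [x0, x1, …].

  [0] addr=0x8c blk=17 s=1: MISS | VC []
  [1] addr=0x8f blk=17 s=1: L1-HIT | VC []
  [2] addr=0x6d blk=13 s=1: MISS | VC [17]
  [3] addr=0xfd blk=31 s=3: MISS | VC [17]
  [4] addr=0x69 blk=13 s=1: L1-HIT | VC [17]
  [5] addr=0xd9 blk=27 s=3: MISS | VC [17, 31]
  [6] addr=0x6a blk=13 s=1: L1-HIT | VC [17, 31]
  [7] addr=0xb8 blk=23 s=3: MISS | VC [17, 31, 27]
  [8] addr=0x6c blk=13 s=1: L1-HIT | VC [17, 31, 27]
  [9] addr=0x3f blk=7 s=3: MISS | VC [17, 31, 27, 23]
  [10] addr=0x5b blk=11 s=3: MISS | VC [31, 27, 23, 7]
  [11] addr=0x3b blk=7 s=3: VC-HIT | VC [31, 27, 23, 11]
  [12] addr=0x39 blk=7 s=3: L1-HIT | VC [31, 27, 23, 11]
  [13] addr=0x5c blk=11 s=3: VC-HIT | VC [31, 27, 23, 7]
  [14] addr=0x3e blk=7 s=3: VC-HIT | VC [31, 27, 23, 11]

SEQ = [MISS, L1-HIT, MISS, MISS, L1-HIT, MISS, L1-HIT, MISS, L1-HIT, MISS, MISS, VC-HIT, L1-HIT, VC-HIT, VC-HIT]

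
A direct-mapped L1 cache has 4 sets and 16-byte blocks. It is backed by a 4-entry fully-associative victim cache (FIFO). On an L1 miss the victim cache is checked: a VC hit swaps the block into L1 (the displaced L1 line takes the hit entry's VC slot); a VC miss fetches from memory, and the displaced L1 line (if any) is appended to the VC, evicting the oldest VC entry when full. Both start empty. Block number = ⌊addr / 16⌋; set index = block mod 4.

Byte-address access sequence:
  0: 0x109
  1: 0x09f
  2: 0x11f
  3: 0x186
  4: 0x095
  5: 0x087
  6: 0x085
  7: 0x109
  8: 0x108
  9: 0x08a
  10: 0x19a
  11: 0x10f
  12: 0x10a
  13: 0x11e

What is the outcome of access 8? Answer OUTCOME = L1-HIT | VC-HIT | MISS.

0: 0x109 (blk 16, set 0) → MISS  vc=[]
1: 0x9f (blk 9, set 1) → MISS  vc=[]
2: 0x11f (blk 17, set 1) → MISS  vc=[9]
3: 0x186 (blk 24, set 0) → MISS  vc=[9, 16]
4: 0x95 (blk 9, set 1) → VC-HIT  vc=[17, 16]
5: 0x87 (blk 8, set 0) → MISS  vc=[17, 16, 24]
6: 0x85 (blk 8, set 0) → L1-HIT  vc=[17, 16, 24]
7: 0x109 (blk 16, set 0) → VC-HIT  vc=[17, 8, 24]
8: 0x108 (blk 16, set 0) → L1-HIT  vc=[17, 8, 24]
9: 0x8a (blk 8, set 0) → VC-HIT  vc=[17, 16, 24]
10: 0x19a (blk 25, set 1) → MISS  vc=[17, 16, 24, 9]
11: 0x10f (blk 16, set 0) → VC-HIT  vc=[17, 8, 24, 9]
12: 0x10a (blk 16, set 0) → L1-HIT  vc=[17, 8, 24, 9]
13: 0x11e (blk 17, set 1) → VC-HIT  vc=[25, 8, 24, 9]

OUTCOME = L1-HIT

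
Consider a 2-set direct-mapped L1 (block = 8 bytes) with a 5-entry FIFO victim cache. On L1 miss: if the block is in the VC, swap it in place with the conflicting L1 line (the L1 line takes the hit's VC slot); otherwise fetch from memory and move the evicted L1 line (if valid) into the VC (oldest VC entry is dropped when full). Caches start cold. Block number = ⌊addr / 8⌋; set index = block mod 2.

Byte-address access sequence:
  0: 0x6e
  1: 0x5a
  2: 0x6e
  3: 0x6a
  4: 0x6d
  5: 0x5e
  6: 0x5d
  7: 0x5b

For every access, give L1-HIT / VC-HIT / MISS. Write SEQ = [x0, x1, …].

SEQ = [MISS, MISS, VC-HIT, L1-HIT, L1-HIT, VC-HIT, L1-HIT, L1-HIT]

0: 0x6e (blk 13, set 1) → MISS  vc=[]
1: 0x5a (blk 11, set 1) → MISS  vc=[13]
2: 0x6e (blk 13, set 1) → VC-HIT  vc=[11]
3: 0x6a (blk 13, set 1) → L1-HIT  vc=[11]
4: 0x6d (blk 13, set 1) → L1-HIT  vc=[11]
5: 0x5e (blk 11, set 1) → VC-HIT  vc=[13]
6: 0x5d (blk 11, set 1) → L1-HIT  vc=[13]
7: 0x5b (blk 11, set 1) → L1-HIT  vc=[13]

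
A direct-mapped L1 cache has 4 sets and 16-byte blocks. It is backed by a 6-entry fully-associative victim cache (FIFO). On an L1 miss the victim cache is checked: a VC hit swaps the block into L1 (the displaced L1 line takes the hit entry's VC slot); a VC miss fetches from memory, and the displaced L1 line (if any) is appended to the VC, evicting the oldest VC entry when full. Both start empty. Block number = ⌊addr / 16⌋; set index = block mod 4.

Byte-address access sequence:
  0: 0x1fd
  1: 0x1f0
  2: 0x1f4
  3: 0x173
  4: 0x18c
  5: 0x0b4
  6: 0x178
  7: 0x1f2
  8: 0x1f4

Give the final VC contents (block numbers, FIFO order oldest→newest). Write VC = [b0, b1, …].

0: 0x1fd (blk 31, set 3) → MISS  vc=[]
1: 0x1f0 (blk 31, set 3) → L1-HIT  vc=[]
2: 0x1f4 (blk 31, set 3) → L1-HIT  vc=[]
3: 0x173 (blk 23, set 3) → MISS  vc=[31]
4: 0x18c (blk 24, set 0) → MISS  vc=[31]
5: 0xb4 (blk 11, set 3) → MISS  vc=[31, 23]
6: 0x178 (blk 23, set 3) → VC-HIT  vc=[31, 11]
7: 0x1f2 (blk 31, set 3) → VC-HIT  vc=[23, 11]
8: 0x1f4 (blk 31, set 3) → L1-HIT  vc=[23, 11]

VC = [23, 11]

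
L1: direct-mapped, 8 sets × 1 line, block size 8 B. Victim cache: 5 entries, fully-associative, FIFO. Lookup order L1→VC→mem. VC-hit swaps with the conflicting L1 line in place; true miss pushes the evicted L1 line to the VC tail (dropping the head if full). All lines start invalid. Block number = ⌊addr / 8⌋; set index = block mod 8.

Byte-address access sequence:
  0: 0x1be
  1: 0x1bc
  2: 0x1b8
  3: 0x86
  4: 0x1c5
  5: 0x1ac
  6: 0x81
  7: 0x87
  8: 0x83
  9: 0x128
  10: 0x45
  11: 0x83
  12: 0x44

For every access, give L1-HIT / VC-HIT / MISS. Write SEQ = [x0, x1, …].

SEQ = [MISS, L1-HIT, L1-HIT, MISS, MISS, MISS, VC-HIT, L1-HIT, L1-HIT, MISS, MISS, VC-HIT, VC-HIT]

0: 0x1be (blk 55, set 7) → MISS  vc=[]
1: 0x1bc (blk 55, set 7) → L1-HIT  vc=[]
2: 0x1b8 (blk 55, set 7) → L1-HIT  vc=[]
3: 0x86 (blk 16, set 0) → MISS  vc=[]
4: 0x1c5 (blk 56, set 0) → MISS  vc=[16]
5: 0x1ac (blk 53, set 5) → MISS  vc=[16]
6: 0x81 (blk 16, set 0) → VC-HIT  vc=[56]
7: 0x87 (blk 16, set 0) → L1-HIT  vc=[56]
8: 0x83 (blk 16, set 0) → L1-HIT  vc=[56]
9: 0x128 (blk 37, set 5) → MISS  vc=[56, 53]
10: 0x45 (blk 8, set 0) → MISS  vc=[56, 53, 16]
11: 0x83 (blk 16, set 0) → VC-HIT  vc=[56, 53, 8]
12: 0x44 (blk 8, set 0) → VC-HIT  vc=[56, 53, 16]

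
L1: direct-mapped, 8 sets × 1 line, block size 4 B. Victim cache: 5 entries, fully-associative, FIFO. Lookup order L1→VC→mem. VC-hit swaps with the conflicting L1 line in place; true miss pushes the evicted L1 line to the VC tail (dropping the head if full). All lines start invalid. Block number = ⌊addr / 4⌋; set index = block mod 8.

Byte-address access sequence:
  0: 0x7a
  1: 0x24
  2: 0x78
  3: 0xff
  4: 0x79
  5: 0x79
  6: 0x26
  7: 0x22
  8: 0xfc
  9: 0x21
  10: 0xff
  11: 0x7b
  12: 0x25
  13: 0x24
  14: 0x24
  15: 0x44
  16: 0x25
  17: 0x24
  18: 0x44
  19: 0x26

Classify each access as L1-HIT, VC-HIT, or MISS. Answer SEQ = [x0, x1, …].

  [0] addr=0x7a blk=30 s=6: MISS | VC []
  [1] addr=0x24 blk=9 s=1: MISS | VC []
  [2] addr=0x78 blk=30 s=6: L1-HIT | VC []
  [3] addr=0xff blk=63 s=7: MISS | VC []
  [4] addr=0x79 blk=30 s=6: L1-HIT | VC []
  [5] addr=0x79 blk=30 s=6: L1-HIT | VC []
  [6] addr=0x26 blk=9 s=1: L1-HIT | VC []
  [7] addr=0x22 blk=8 s=0: MISS | VC []
  [8] addr=0xfc blk=63 s=7: L1-HIT | VC []
  [9] addr=0x21 blk=8 s=0: L1-HIT | VC []
  [10] addr=0xff blk=63 s=7: L1-HIT | VC []
  [11] addr=0x7b blk=30 s=6: L1-HIT | VC []
  [12] addr=0x25 blk=9 s=1: L1-HIT | VC []
  [13] addr=0x24 blk=9 s=1: L1-HIT | VC []
  [14] addr=0x24 blk=9 s=1: L1-HIT | VC []
  [15] addr=0x44 blk=17 s=1: MISS | VC [9]
  [16] addr=0x25 blk=9 s=1: VC-HIT | VC [17]
  [17] addr=0x24 blk=9 s=1: L1-HIT | VC [17]
  [18] addr=0x44 blk=17 s=1: VC-HIT | VC [9]
  [19] addr=0x26 blk=9 s=1: VC-HIT | VC [17]

SEQ = [MISS, MISS, L1-HIT, MISS, L1-HIT, L1-HIT, L1-HIT, MISS, L1-HIT, L1-HIT, L1-HIT, L1-HIT, L1-HIT, L1-HIT, L1-HIT, MISS, VC-HIT, L1-HIT, VC-HIT, VC-HIT]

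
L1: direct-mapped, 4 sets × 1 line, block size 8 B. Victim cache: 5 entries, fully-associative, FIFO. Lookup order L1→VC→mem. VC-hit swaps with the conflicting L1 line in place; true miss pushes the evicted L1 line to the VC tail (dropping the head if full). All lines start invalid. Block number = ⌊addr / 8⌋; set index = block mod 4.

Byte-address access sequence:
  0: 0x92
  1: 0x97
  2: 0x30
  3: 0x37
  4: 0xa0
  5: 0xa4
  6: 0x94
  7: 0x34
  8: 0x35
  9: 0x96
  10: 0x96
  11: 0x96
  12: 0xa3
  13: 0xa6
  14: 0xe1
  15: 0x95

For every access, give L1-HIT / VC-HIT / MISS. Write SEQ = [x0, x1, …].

SEQ = [MISS, L1-HIT, MISS, L1-HIT, MISS, L1-HIT, VC-HIT, VC-HIT, L1-HIT, VC-HIT, L1-HIT, L1-HIT, L1-HIT, L1-HIT, MISS, L1-HIT]

0: 0x92 (blk 18, set 2) → MISS  vc=[]
1: 0x97 (blk 18, set 2) → L1-HIT  vc=[]
2: 0x30 (blk 6, set 2) → MISS  vc=[18]
3: 0x37 (blk 6, set 2) → L1-HIT  vc=[18]
4: 0xa0 (blk 20, set 0) → MISS  vc=[18]
5: 0xa4 (blk 20, set 0) → L1-HIT  vc=[18]
6: 0x94 (blk 18, set 2) → VC-HIT  vc=[6]
7: 0x34 (blk 6, set 2) → VC-HIT  vc=[18]
8: 0x35 (blk 6, set 2) → L1-HIT  vc=[18]
9: 0x96 (blk 18, set 2) → VC-HIT  vc=[6]
10: 0x96 (blk 18, set 2) → L1-HIT  vc=[6]
11: 0x96 (blk 18, set 2) → L1-HIT  vc=[6]
12: 0xa3 (blk 20, set 0) → L1-HIT  vc=[6]
13: 0xa6 (blk 20, set 0) → L1-HIT  vc=[6]
14: 0xe1 (blk 28, set 0) → MISS  vc=[6, 20]
15: 0x95 (blk 18, set 2) → L1-HIT  vc=[6, 20]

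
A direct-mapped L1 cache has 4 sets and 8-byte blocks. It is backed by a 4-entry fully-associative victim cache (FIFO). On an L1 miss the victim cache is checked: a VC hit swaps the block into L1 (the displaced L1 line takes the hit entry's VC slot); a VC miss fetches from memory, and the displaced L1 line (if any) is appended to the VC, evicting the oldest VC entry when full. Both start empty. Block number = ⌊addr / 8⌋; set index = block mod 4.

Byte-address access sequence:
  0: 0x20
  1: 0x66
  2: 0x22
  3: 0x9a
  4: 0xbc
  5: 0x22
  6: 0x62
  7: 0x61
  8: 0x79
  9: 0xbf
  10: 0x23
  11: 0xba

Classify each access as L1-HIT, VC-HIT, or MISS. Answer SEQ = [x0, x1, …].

SEQ = [MISS, MISS, VC-HIT, MISS, MISS, L1-HIT, VC-HIT, L1-HIT, MISS, VC-HIT, VC-HIT, L1-HIT]

  [0] addr=0x20 blk=4 s=0: MISS | VC []
  [1] addr=0x66 blk=12 s=0: MISS | VC [4]
  [2] addr=0x22 blk=4 s=0: VC-HIT | VC [12]
  [3] addr=0x9a blk=19 s=3: MISS | VC [12]
  [4] addr=0xbc blk=23 s=3: MISS | VC [12, 19]
  [5] addr=0x22 blk=4 s=0: L1-HIT | VC [12, 19]
  [6] addr=0x62 blk=12 s=0: VC-HIT | VC [4, 19]
  [7] addr=0x61 blk=12 s=0: L1-HIT | VC [4, 19]
  [8] addr=0x79 blk=15 s=3: MISS | VC [4, 19, 23]
  [9] addr=0xbf blk=23 s=3: VC-HIT | VC [4, 19, 15]
  [10] addr=0x23 blk=4 s=0: VC-HIT | VC [12, 19, 15]
  [11] addr=0xba blk=23 s=3: L1-HIT | VC [12, 19, 15]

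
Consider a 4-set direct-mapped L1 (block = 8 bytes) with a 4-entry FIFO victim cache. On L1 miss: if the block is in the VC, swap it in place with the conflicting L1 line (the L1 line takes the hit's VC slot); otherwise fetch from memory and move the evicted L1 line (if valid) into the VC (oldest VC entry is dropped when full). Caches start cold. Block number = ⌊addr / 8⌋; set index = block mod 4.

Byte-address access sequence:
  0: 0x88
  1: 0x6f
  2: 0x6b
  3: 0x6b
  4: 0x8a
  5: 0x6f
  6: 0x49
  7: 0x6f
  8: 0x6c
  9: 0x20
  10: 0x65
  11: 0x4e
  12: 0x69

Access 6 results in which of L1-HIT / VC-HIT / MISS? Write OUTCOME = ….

OUTCOME = MISS

  [0] addr=0x88 blk=17 s=1: MISS | VC []
  [1] addr=0x6f blk=13 s=1: MISS | VC [17]
  [2] addr=0x6b blk=13 s=1: L1-HIT | VC [17]
  [3] addr=0x6b blk=13 s=1: L1-HIT | VC [17]
  [4] addr=0x8a blk=17 s=1: VC-HIT | VC [13]
  [5] addr=0x6f blk=13 s=1: VC-HIT | VC [17]
  [6] addr=0x49 blk=9 s=1: MISS | VC [17, 13]
  [7] addr=0x6f blk=13 s=1: VC-HIT | VC [17, 9]
  [8] addr=0x6c blk=13 s=1: L1-HIT | VC [17, 9]
  [9] addr=0x20 blk=4 s=0: MISS | VC [17, 9]
  [10] addr=0x65 blk=12 s=0: MISS | VC [17, 9, 4]
  [11] addr=0x4e blk=9 s=1: VC-HIT | VC [17, 13, 4]
  [12] addr=0x69 blk=13 s=1: VC-HIT | VC [17, 9, 4]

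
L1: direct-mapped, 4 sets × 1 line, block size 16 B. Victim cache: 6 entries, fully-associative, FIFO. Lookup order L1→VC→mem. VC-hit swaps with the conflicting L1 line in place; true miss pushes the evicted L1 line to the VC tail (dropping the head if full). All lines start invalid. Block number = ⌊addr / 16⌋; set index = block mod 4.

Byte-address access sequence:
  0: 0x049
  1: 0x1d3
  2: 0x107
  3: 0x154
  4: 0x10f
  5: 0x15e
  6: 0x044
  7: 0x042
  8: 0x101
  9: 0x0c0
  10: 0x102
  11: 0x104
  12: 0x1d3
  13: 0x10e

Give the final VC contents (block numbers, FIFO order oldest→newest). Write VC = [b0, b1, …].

  [0] addr=0x49 blk=4 s=0: MISS | VC []
  [1] addr=0x1d3 blk=29 s=1: MISS | VC []
  [2] addr=0x107 blk=16 s=0: MISS | VC [4]
  [3] addr=0x154 blk=21 s=1: MISS | VC [4, 29]
  [4] addr=0x10f blk=16 s=0: L1-HIT | VC [4, 29]
  [5] addr=0x15e blk=21 s=1: L1-HIT | VC [4, 29]
  [6] addr=0x44 blk=4 s=0: VC-HIT | VC [16, 29]
  [7] addr=0x42 blk=4 s=0: L1-HIT | VC [16, 29]
  [8] addr=0x101 blk=16 s=0: VC-HIT | VC [4, 29]
  [9] addr=0xc0 blk=12 s=0: MISS | VC [4, 29, 16]
  [10] addr=0x102 blk=16 s=0: VC-HIT | VC [4, 29, 12]
  [11] addr=0x104 blk=16 s=0: L1-HIT | VC [4, 29, 12]
  [12] addr=0x1d3 blk=29 s=1: VC-HIT | VC [4, 21, 12]
  [13] addr=0x10e blk=16 s=0: L1-HIT | VC [4, 21, 12]

VC = [4, 21, 12]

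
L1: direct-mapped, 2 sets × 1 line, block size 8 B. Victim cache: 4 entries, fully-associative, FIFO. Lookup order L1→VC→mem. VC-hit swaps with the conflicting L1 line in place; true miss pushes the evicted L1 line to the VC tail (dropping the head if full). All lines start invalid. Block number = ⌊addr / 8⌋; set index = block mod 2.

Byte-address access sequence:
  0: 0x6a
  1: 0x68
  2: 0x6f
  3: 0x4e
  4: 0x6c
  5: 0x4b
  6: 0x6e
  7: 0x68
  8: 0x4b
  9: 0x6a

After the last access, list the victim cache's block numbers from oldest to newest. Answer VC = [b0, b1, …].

  [0] addr=0x6a blk=13 s=1: MISS | VC []
  [1] addr=0x68 blk=13 s=1: L1-HIT | VC []
  [2] addr=0x6f blk=13 s=1: L1-HIT | VC []
  [3] addr=0x4e blk=9 s=1: MISS | VC [13]
  [4] addr=0x6c blk=13 s=1: VC-HIT | VC [9]
  [5] addr=0x4b blk=9 s=1: VC-HIT | VC [13]
  [6] addr=0x6e blk=13 s=1: VC-HIT | VC [9]
  [7] addr=0x68 blk=13 s=1: L1-HIT | VC [9]
  [8] addr=0x4b blk=9 s=1: VC-HIT | VC [13]
  [9] addr=0x6a blk=13 s=1: VC-HIT | VC [9]

VC = [9]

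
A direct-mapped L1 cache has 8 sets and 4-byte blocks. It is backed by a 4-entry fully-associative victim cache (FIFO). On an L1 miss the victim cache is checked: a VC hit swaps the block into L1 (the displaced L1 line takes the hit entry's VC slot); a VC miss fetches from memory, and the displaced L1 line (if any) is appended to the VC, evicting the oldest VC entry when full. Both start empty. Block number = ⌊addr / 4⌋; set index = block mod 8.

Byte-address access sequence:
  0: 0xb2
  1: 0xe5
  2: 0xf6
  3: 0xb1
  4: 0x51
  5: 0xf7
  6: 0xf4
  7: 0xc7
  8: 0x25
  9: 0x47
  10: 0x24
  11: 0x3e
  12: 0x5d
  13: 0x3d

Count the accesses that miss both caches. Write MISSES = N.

0: 0xb2 (blk 44, set 4) → MISS  vc=[]
1: 0xe5 (blk 57, set 1) → MISS  vc=[]
2: 0xf6 (blk 61, set 5) → MISS  vc=[]
3: 0xb1 (blk 44, set 4) → L1-HIT  vc=[]
4: 0x51 (blk 20, set 4) → MISS  vc=[44]
5: 0xf7 (blk 61, set 5) → L1-HIT  vc=[44]
6: 0xf4 (blk 61, set 5) → L1-HIT  vc=[44]
7: 0xc7 (blk 49, set 1) → MISS  vc=[44, 57]
8: 0x25 (blk 9, set 1) → MISS  vc=[44, 57, 49]
9: 0x47 (blk 17, set 1) → MISS  vc=[44, 57, 49, 9]
10: 0x24 (blk 9, set 1) → VC-HIT  vc=[44, 57, 49, 17]
11: 0x3e (blk 15, set 7) → MISS  vc=[44, 57, 49, 17]
12: 0x5d (blk 23, set 7) → MISS  vc=[57, 49, 17, 15]
13: 0x3d (blk 15, set 7) → VC-HIT  vc=[57, 49, 17, 23]

MISSES = 9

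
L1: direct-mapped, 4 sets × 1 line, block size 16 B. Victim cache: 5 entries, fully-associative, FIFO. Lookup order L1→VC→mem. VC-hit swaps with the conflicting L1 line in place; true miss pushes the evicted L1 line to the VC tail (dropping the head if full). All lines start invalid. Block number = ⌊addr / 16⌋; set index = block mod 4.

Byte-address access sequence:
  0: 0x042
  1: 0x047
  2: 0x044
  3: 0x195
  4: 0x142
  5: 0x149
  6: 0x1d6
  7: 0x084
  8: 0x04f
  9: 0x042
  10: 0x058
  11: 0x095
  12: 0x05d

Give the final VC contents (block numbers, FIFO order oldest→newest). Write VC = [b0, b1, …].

VC = [8, 25, 20, 29, 9]

#0 0x42→b4/s0 MISS; vc=[]
#1 0x47→b4/s0 L1-HIT; vc=[]
#2 0x44→b4/s0 L1-HIT; vc=[]
#3 0x195→b25/s1 MISS; vc=[]
#4 0x142→b20/s0 MISS; vc=[4]
#5 0x149→b20/s0 L1-HIT; vc=[4]
#6 0x1d6→b29/s1 MISS; vc=[4,25]
#7 0x84→b8/s0 MISS; vc=[4,25,20]
#8 0x4f→b4/s0 VC-HIT; vc=[8,25,20]
#9 0x42→b4/s0 L1-HIT; vc=[8,25,20]
#10 0x58→b5/s1 MISS; vc=[8,25,20,29]
#11 0x95→b9/s1 MISS; vc=[8,25,20,29,5]
#12 0x5d→b5/s1 VC-HIT; vc=[8,25,20,29,9]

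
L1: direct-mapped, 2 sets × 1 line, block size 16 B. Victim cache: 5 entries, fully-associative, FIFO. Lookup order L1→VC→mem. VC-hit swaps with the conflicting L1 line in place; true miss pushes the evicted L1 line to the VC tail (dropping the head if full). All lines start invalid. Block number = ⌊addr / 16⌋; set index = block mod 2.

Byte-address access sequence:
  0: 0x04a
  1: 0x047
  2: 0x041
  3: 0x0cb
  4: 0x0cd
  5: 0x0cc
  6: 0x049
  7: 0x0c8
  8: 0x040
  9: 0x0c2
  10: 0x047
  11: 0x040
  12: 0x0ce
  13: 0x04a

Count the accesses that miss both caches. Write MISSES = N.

MISSES = 2

0: 0x4a (blk 4, set 0) → MISS  vc=[]
1: 0x47 (blk 4, set 0) → L1-HIT  vc=[]
2: 0x41 (blk 4, set 0) → L1-HIT  vc=[]
3: 0xcb (blk 12, set 0) → MISS  vc=[4]
4: 0xcd (blk 12, set 0) → L1-HIT  vc=[4]
5: 0xcc (blk 12, set 0) → L1-HIT  vc=[4]
6: 0x49 (blk 4, set 0) → VC-HIT  vc=[12]
7: 0xc8 (blk 12, set 0) → VC-HIT  vc=[4]
8: 0x40 (blk 4, set 0) → VC-HIT  vc=[12]
9: 0xc2 (blk 12, set 0) → VC-HIT  vc=[4]
10: 0x47 (blk 4, set 0) → VC-HIT  vc=[12]
11: 0x40 (blk 4, set 0) → L1-HIT  vc=[12]
12: 0xce (blk 12, set 0) → VC-HIT  vc=[4]
13: 0x4a (blk 4, set 0) → VC-HIT  vc=[12]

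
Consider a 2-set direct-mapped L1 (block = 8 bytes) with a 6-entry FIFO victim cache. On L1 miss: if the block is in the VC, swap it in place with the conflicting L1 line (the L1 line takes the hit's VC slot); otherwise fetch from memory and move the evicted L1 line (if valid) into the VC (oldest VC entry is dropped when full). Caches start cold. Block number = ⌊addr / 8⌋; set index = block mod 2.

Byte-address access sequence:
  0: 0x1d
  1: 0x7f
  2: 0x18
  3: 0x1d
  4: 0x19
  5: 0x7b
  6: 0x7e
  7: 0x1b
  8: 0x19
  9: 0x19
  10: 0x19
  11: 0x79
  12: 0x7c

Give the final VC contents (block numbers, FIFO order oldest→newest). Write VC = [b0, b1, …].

VC = [3]

#0 0x1d→b3/s1 MISS; vc=[]
#1 0x7f→b15/s1 MISS; vc=[3]
#2 0x18→b3/s1 VC-HIT; vc=[15]
#3 0x1d→b3/s1 L1-HIT; vc=[15]
#4 0x19→b3/s1 L1-HIT; vc=[15]
#5 0x7b→b15/s1 VC-HIT; vc=[3]
#6 0x7e→b15/s1 L1-HIT; vc=[3]
#7 0x1b→b3/s1 VC-HIT; vc=[15]
#8 0x19→b3/s1 L1-HIT; vc=[15]
#9 0x19→b3/s1 L1-HIT; vc=[15]
#10 0x19→b3/s1 L1-HIT; vc=[15]
#11 0x79→b15/s1 VC-HIT; vc=[3]
#12 0x7c→b15/s1 L1-HIT; vc=[3]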